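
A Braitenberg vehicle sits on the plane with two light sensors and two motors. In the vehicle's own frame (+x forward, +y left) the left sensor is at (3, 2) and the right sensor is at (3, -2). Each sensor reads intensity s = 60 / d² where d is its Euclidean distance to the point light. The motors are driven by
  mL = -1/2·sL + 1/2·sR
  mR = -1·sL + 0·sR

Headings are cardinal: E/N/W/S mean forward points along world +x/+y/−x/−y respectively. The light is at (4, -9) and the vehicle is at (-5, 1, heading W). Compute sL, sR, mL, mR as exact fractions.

left sensor world pos  = (-8, -1); dL² = 208
right sensor world pos = (-8, 3); dR² = 288
sL = 60/208 = 15/52
sR = 60/288 = 5/24
mL = -1/2·sL + 1/2·sR = -25/624
mR = -1·sL + 0·sR = -15/52

15/52 5/24 -25/624 -15/52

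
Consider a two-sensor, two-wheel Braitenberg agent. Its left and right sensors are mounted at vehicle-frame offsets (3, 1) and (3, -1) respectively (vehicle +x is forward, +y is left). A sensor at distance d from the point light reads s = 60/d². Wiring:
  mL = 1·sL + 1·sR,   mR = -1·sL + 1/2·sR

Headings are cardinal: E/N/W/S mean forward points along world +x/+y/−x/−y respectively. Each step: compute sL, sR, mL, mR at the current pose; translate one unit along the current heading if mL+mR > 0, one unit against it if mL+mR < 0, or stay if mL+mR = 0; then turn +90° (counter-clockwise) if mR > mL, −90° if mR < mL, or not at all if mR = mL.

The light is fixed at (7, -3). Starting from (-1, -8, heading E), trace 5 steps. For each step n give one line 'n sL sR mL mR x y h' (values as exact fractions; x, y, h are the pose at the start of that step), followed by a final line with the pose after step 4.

n=0: pose=(-1,-8,E); sL=60/41, sR=60/61; mL=6120/2501, mR=-2430/2501; mL+mR=90/61 → advance +1; mR−mL=-8550/2501 → turn -1·90°
n=1: pose=(0,-8,S); sL=3/5, sR=15/32; mL=171/160, mR=-117/320; mL+mR=45/64 → advance +1; mR−mL=-459/320 → turn -1·90°
n=2: pose=(0,-9,W); sL=60/149, sR=12/25; mL=3288/3725, mR=-606/3725; mL+mR=18/25 → advance +1; mR−mL=-3894/3725 → turn -1·90°
n=3: pose=(-1,-9,N); sL=2/3, sR=30/29; mL=148/87, mR=-13/87; mL+mR=45/29 → advance +1; mR−mL=-161/87 → turn -1·90°
n=4: pose=(-1,-8,E); sL=60/41, sR=60/61; mL=6120/2501, mR=-2430/2501; mL+mR=90/61 → advance +1; mR−mL=-8550/2501 → turn -1·90°

0 60/41 60/61 6120/2501 -2430/2501 -1 -8 E
1 3/5 15/32 171/160 -117/320 0 -8 S
2 60/149 12/25 3288/3725 -606/3725 0 -9 W
3 2/3 30/29 148/87 -13/87 -1 -9 N
4 60/41 60/61 6120/2501 -2430/2501 -1 -8 E
final 0 -8 S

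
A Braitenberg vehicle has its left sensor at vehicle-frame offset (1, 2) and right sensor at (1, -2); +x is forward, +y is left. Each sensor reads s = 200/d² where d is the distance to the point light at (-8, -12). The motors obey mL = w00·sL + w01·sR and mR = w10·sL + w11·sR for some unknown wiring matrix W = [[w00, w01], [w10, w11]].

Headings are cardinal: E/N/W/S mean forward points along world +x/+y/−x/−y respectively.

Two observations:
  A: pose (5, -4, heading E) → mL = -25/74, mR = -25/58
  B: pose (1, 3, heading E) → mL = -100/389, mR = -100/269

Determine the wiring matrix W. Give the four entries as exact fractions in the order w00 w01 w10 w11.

-1/2 0 0 -1/2

obs A: pose=(5,-4,E) → sL=25/37, sR=25/29, mL=-25/74, mR=-25/58
obs B: pose=(1,3,E) → sL=200/389, sR=200/269, mL=-100/389, mR=-100/269
sensor matrix S = [[25/37, 25/29], [200/389, 200/269]]; det S = 6640000/112279793
solve [mL_A; mL_B] = S·[w00; w01] and [mR_A; mR_B] = S·[w10; w11]:
  w00 = -1/2, w01 = 0, w10 = 0, w11 = -1/2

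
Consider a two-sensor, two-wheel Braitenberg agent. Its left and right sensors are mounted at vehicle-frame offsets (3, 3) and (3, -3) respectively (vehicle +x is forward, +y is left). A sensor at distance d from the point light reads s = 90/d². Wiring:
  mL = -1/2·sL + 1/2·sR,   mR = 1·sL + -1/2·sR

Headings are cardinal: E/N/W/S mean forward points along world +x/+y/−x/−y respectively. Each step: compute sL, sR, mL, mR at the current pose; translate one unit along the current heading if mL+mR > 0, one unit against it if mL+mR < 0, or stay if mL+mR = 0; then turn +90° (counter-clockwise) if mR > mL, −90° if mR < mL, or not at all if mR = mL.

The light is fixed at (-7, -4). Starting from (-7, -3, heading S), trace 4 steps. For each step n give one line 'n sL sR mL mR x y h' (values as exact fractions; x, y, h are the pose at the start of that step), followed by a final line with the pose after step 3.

n=0: pose=(-7,-3,S); sL=90/13, sR=90/13; mL=0, mR=45/13; mL+mR=45/13 → advance +1; mR−mL=45/13 → turn +1·90°
n=1: pose=(-7,-4,E); sL=5, sR=5; mL=0, mR=5/2; mL+mR=5/2 → advance +1; mR−mL=5/2 → turn +1·90°
n=2: pose=(-6,-4,N); sL=90/13, sR=18/5; mL=-108/65, mR=333/65; mL+mR=45/13 → advance +1; mR−mL=441/65 → turn +1·90°
n=3: pose=(-6,-3,W); sL=45/4, sR=9/2; mL=-27/8, mR=9; mL+mR=45/8 → advance +1; mR−mL=99/8 → turn +1·90°

0 90/13 90/13 0 45/13 -7 -3 S
1 5 5 0 5/2 -7 -4 E
2 90/13 18/5 -108/65 333/65 -6 -4 N
3 45/4 9/2 -27/8 9 -6 -3 W
final -7 -3 S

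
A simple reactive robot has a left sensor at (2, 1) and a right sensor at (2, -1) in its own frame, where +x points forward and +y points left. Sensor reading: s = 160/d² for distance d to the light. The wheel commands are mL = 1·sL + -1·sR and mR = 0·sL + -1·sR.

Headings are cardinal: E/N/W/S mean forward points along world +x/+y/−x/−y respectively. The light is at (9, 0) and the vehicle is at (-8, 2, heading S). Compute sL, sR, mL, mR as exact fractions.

5/8 40/81 85/648 -40/81

left sensor world pos  = (-7, 0); dL² = 256
right sensor world pos = (-9, 0); dR² = 324
sL = 160/256 = 5/8
sR = 160/324 = 40/81
mL = 1·sL + -1·sR = 85/648
mR = 0·sL + -1·sR = -40/81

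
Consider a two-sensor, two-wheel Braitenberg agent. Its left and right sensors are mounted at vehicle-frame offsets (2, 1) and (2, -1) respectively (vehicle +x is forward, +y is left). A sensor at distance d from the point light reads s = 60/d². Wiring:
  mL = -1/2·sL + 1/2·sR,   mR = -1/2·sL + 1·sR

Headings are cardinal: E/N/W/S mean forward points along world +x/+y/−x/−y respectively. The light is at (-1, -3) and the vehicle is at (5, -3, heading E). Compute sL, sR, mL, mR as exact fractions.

left sensor world pos  = (7, -2); dL² = 65
right sensor world pos = (7, -4); dR² = 65
sL = 60/65 = 12/13
sR = 60/65 = 12/13
mL = -1/2·sL + 1/2·sR = 0
mR = -1/2·sL + 1·sR = 6/13

12/13 12/13 0 6/13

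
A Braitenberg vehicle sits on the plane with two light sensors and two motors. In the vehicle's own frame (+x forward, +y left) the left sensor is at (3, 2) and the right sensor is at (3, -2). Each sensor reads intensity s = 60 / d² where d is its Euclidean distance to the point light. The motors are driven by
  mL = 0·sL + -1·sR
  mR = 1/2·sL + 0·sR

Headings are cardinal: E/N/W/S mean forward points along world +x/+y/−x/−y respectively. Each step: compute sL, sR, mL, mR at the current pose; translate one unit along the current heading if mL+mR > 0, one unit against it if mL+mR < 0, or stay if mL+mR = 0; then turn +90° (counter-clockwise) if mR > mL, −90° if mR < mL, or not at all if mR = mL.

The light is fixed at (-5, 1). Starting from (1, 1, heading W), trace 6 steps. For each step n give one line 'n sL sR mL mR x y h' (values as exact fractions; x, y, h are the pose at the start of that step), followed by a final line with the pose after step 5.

n=0: pose=(1,1,W); sL=60/13, sR=60/13; mL=-60/13, mR=30/13; mL+mR=-30/13 → advance -1; mR−mL=90/13 → turn +1·90°
n=1: pose=(2,1,S); sL=2/3, sR=30/17; mL=-30/17, mR=1/3; mL+mR=-73/51 → advance -1; mR−mL=107/51 → turn +1·90°
n=2: pose=(2,2,E); sL=60/109, sR=60/101; mL=-60/101, mR=30/109; mL+mR=-3510/11009 → advance -1; mR−mL=9570/11009 → turn +1·90°
n=3: pose=(1,2,N); sL=15/8, sR=3/4; mL=-3/4, mR=15/16; mL+mR=3/16 → advance +1; mR−mL=27/16 → turn +1·90°
n=4: pose=(1,3,W); sL=20/3, sR=12/5; mL=-12/5, mR=10/3; mL+mR=14/15 → advance +1; mR−mL=86/15 → turn +1·90°
n=5: pose=(0,3,S); sL=6/5, sR=6; mL=-6, mR=3/5; mL+mR=-27/5 → advance -1; mR−mL=33/5 → turn +1·90°

0 60/13 60/13 -60/13 30/13 1 1 W
1 2/3 30/17 -30/17 1/3 2 1 S
2 60/109 60/101 -60/101 30/109 2 2 E
3 15/8 3/4 -3/4 15/16 1 2 N
4 20/3 12/5 -12/5 10/3 1 3 W
5 6/5 6 -6 3/5 0 3 S
final 0 4 E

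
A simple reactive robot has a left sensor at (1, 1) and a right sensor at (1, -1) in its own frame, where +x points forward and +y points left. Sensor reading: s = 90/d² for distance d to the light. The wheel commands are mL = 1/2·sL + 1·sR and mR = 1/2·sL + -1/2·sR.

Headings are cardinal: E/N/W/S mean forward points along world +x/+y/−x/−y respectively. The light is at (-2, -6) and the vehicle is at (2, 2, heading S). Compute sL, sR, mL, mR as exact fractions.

left sensor world pos  = (3, 1); dL² = 74
right sensor world pos = (1, 1); dR² = 58
sL = 90/74 = 45/37
sR = 90/58 = 45/29
mL = 1/2·sL + 1·sR = 4635/2146
mR = 1/2·sL + -1/2·sR = -180/1073

45/37 45/29 4635/2146 -180/1073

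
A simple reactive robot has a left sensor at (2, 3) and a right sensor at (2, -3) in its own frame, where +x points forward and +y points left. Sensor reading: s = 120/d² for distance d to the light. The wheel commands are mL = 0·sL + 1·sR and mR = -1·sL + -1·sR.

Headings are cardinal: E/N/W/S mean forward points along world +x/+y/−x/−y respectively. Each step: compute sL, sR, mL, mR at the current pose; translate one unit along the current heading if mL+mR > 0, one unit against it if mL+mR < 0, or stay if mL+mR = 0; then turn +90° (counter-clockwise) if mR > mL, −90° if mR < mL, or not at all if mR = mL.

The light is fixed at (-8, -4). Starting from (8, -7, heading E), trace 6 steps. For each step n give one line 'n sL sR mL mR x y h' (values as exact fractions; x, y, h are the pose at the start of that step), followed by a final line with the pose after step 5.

0 10/27 1/3 1/3 -19/27 8 -7 E
1 120/349 120/169 120/169 -62160/58981 7 -7 S
2 60/97 12/17 12/17 -2184/1649 7 -6 W
3 120/169 120/361 120/361 -63600/61009 8 -6 N
4 10/27 1/3 1/3 -19/27 8 -7 E
5 120/349 120/169 120/169 -62160/58981 7 -7 S
final 7 -6 W

n=0: pose=(8,-7,E); sL=10/27, sR=1/3; mL=1/3, mR=-19/27; mL+mR=-10/27 → advance -1; mR−mL=-28/27 → turn -1·90°
n=1: pose=(7,-7,S); sL=120/349, sR=120/169; mL=120/169, mR=-62160/58981; mL+mR=-120/349 → advance -1; mR−mL=-104040/58981 → turn -1·90°
n=2: pose=(7,-6,W); sL=60/97, sR=12/17; mL=12/17, mR=-2184/1649; mL+mR=-60/97 → advance -1; mR−mL=-3348/1649 → turn -1·90°
n=3: pose=(8,-6,N); sL=120/169, sR=120/361; mL=120/361, mR=-63600/61009; mL+mR=-120/169 → advance -1; mR−mL=-83880/61009 → turn -1·90°
n=4: pose=(8,-7,E); sL=10/27, sR=1/3; mL=1/3, mR=-19/27; mL+mR=-10/27 → advance -1; mR−mL=-28/27 → turn -1·90°
n=5: pose=(7,-7,S); sL=120/349, sR=120/169; mL=120/169, mR=-62160/58981; mL+mR=-120/349 → advance -1; mR−mL=-104040/58981 → turn -1·90°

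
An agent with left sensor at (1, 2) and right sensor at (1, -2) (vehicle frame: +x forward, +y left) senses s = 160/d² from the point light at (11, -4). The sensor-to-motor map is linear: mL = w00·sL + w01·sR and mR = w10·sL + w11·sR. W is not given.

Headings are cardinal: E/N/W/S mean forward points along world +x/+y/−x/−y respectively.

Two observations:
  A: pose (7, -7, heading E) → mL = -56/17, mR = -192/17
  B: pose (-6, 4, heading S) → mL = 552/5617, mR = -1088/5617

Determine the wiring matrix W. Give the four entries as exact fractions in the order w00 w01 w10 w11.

-1/2 1 -1 1

obs A: pose=(7,-7,E) → sL=16, sR=80/17, mL=-56/17, mR=-192/17
obs B: pose=(-6,4,S) → sL=80/137, sR=16/41, mL=552/5617, mR=-1088/5617
sensor matrix S = [[16, 80/17], [80/137, 16/41]]; det S = 333824/95489
solve [mL_A; mL_B] = S·[w00; w01] and [mR_A; mR_B] = S·[w10; w11]:
  w00 = -1/2, w01 = 1, w10 = -1, w11 = 1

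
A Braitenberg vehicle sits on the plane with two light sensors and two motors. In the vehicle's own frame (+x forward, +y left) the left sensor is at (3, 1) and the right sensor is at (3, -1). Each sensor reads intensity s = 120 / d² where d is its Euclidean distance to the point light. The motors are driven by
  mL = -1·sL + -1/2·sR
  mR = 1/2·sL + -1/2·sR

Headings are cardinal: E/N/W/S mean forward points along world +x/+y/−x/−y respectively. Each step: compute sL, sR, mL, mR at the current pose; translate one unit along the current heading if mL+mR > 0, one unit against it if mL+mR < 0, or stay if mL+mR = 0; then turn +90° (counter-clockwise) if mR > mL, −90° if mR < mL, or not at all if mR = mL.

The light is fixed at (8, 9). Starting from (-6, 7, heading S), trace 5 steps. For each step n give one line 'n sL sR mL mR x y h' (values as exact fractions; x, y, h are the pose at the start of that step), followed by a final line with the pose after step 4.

0 60/97 12/25 -2082/2425 168/2425 -6 7 S
1 120/121 24/25 -4452/3025 48/3025 -6 8 E
2 6/13 3/5 -99/130 -9/130 -7 8 N
3 40/111 24/65 -3932/7215 -32/7215 -7 7 W
4 60/97 12/25 -2082/2425 168/2425 -6 7 S
final -6 8 E

n=0: pose=(-6,7,S); sL=60/97, sR=12/25; mL=-2082/2425, mR=168/2425; mL+mR=-1914/2425 → advance -1; mR−mL=90/97 → turn +1·90°
n=1: pose=(-6,8,E); sL=120/121, sR=24/25; mL=-4452/3025, mR=48/3025; mL+mR=-4404/3025 → advance -1; mR−mL=180/121 → turn +1·90°
n=2: pose=(-7,8,N); sL=6/13, sR=3/5; mL=-99/130, mR=-9/130; mL+mR=-54/65 → advance -1; mR−mL=9/13 → turn +1·90°
n=3: pose=(-7,7,W); sL=40/111, sR=24/65; mL=-3932/7215, mR=-32/7215; mL+mR=-3964/7215 → advance -1; mR−mL=20/37 → turn +1·90°
n=4: pose=(-6,7,S); sL=60/97, sR=12/25; mL=-2082/2425, mR=168/2425; mL+mR=-1914/2425 → advance -1; mR−mL=90/97 → turn +1·90°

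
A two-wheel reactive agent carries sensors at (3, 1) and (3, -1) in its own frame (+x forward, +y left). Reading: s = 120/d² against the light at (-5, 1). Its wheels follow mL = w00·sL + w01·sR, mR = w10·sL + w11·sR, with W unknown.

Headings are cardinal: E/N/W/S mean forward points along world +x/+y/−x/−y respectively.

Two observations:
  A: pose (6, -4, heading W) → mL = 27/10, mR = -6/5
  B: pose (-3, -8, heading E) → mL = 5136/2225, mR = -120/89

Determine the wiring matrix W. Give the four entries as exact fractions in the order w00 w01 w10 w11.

obs A: pose=(6,-4,W) → sL=6/5, sR=3/2, mL=27/10, mR=-6/5
obs B: pose=(-3,-8,E) → sL=120/89, sR=24/25, mL=5136/2225, mR=-120/89
sensor matrix S = [[6/5, 3/2], [120/89, 24/25]]; det S = -9684/11125
solve [mL_A; mL_B] = S·[w00; w01] and [mR_A; mR_B] = S·[w10; w11]:
  w00 = 1, w01 = 1, w10 = -1, w11 = 0

1 1 -1 0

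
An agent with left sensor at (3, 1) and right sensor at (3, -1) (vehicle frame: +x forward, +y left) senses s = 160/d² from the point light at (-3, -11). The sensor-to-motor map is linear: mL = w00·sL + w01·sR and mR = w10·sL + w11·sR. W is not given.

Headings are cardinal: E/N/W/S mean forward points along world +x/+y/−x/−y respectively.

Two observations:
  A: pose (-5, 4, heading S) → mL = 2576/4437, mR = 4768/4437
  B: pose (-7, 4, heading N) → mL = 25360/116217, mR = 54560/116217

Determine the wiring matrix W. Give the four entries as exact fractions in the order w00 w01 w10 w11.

obs A: pose=(-5,4,S) → sL=32/29, sR=160/153, mL=2576/4437, mR=4768/4437
obs B: pose=(-7,4,N) → sL=160/349, sR=160/333, mL=25360/116217, mR=54560/116217
sensor matrix S = [[32/29, 160/153], [160/349, 160/333]]; det S = 2908160/57294981
solve [mL_A; mL_B] = S·[w00; w01] and [mR_A; mR_B] = S·[w10; w11]:
  w00 = 1, w01 = -1/2, w10 = 1/2, w11 = 1/2

1 -1/2 1/2 1/2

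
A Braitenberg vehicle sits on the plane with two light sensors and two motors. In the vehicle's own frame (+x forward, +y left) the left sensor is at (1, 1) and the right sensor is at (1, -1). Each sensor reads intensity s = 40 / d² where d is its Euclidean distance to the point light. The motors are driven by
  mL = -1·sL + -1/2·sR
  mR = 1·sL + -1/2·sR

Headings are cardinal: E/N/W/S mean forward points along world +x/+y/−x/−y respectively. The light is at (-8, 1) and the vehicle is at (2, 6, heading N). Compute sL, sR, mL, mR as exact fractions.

left sensor world pos  = (1, 7); dL² = 117
right sensor world pos = (3, 7); dR² = 157
sL = 40/117 = 40/117
sR = 40/157 = 40/157
mL = -1·sL + -1/2·sR = -8620/18369
mR = 1·sL + -1/2·sR = 3940/18369

40/117 40/157 -8620/18369 3940/18369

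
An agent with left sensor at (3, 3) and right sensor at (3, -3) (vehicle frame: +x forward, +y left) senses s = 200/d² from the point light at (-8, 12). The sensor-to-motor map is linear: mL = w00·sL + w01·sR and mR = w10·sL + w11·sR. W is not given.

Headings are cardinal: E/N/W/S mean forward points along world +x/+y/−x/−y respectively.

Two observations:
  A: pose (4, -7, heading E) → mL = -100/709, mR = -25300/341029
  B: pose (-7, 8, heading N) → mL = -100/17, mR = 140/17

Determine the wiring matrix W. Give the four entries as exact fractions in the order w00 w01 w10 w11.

0 -1/2 1/2 -1

obs A: pose=(4,-7,E) → sL=200/481, sR=200/709, mL=-100/709, mR=-25300/341029
obs B: pose=(-7,8,N) → sL=40, sR=200/17, mL=-100/17, mR=140/17
sensor matrix S = [[200/481, 200/709], [40, 200/17]]; det S = -37056000/5797493
solve [mL_A; mL_B] = S·[w00; w01] and [mR_A; mR_B] = S·[w10; w11]:
  w00 = 0, w01 = -1/2, w10 = 1/2, w11 = -1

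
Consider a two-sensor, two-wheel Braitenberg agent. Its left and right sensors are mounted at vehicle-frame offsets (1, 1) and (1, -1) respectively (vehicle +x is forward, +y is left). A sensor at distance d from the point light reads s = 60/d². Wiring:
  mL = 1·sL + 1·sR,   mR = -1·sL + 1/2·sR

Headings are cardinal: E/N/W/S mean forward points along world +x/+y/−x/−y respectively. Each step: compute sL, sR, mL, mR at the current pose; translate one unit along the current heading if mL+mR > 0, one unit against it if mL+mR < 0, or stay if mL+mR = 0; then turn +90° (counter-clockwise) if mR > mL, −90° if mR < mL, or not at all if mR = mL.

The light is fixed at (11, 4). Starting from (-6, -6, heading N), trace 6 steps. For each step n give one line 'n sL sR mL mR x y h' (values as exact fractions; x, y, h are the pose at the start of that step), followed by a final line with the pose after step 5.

n=0: pose=(-6,-6,N); sL=4/27, sR=60/337; mL=2968/9099, mR=-538/9099; mL+mR=90/337 → advance +1; mR−mL=-3506/9099 → turn -1·90°
n=1: pose=(-6,-5,E); sL=3/16, sR=15/89; mL=507/1424, mR=-147/1424; mL+mR=45/178 → advance +1; mR−mL=-327/712 → turn -1·90°
n=2: pose=(-5,-5,S); sL=12/65, sR=60/389; mL=8568/25285, mR=-2718/25285; mL+mR=90/389 → advance +1; mR−mL=-11286/25285 → turn -1·90°
n=3: pose=(-5,-6,W); sL=6/41, sR=6/37; mL=468/1517, mR=-99/1517; mL+mR=9/37 → advance +1; mR−mL=-567/1517 → turn -1·90°
n=4: pose=(-6,-6,N); sL=4/27, sR=60/337; mL=2968/9099, mR=-538/9099; mL+mR=90/337 → advance +1; mR−mL=-3506/9099 → turn -1·90°
n=5: pose=(-6,-5,E); sL=3/16, sR=15/89; mL=507/1424, mR=-147/1424; mL+mR=45/178 → advance +1; mR−mL=-327/712 → turn -1·90°

0 4/27 60/337 2968/9099 -538/9099 -6 -6 N
1 3/16 15/89 507/1424 -147/1424 -6 -5 E
2 12/65 60/389 8568/25285 -2718/25285 -5 -5 S
3 6/41 6/37 468/1517 -99/1517 -5 -6 W
4 4/27 60/337 2968/9099 -538/9099 -6 -6 N
5 3/16 15/89 507/1424 -147/1424 -6 -5 E
final -5 -5 S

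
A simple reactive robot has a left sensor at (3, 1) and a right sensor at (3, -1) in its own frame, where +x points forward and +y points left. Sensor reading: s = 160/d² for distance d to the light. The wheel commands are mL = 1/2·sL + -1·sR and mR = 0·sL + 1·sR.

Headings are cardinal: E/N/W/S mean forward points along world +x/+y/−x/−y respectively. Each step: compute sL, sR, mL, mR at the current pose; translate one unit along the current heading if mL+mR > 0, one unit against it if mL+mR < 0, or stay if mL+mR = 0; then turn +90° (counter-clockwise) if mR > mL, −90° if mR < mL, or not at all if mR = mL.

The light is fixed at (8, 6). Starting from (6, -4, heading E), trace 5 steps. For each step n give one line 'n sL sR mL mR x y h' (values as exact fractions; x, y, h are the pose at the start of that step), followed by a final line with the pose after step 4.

n=0: pose=(6,-4,E); sL=80/41, sR=80/61; mL=-840/2501, mR=80/61; mL+mR=40/41 → advance +1; mR−mL=4120/2501 → turn +1·90°
n=1: pose=(7,-4,N); sL=160/53, sR=160/49; mL=-4560/2597, mR=160/49; mL+mR=80/53 → advance +1; mR−mL=13040/2597 → turn +1·90°
n=2: pose=(7,-3,W); sL=40/29, sR=2; mL=-38/29, mR=2; mL+mR=20/29 → advance +1; mR−mL=96/29 → turn +1·90°
n=3: pose=(6,-3,S); sL=32/29, sR=160/153; mL=-2192/4437, mR=160/153; mL+mR=16/29 → advance +1; mR−mL=6832/4437 → turn +1·90°
n=4: pose=(6,-4,E); sL=80/41, sR=80/61; mL=-840/2501, mR=80/61; mL+mR=40/41 → advance +1; mR−mL=4120/2501 → turn +1·90°

0 80/41 80/61 -840/2501 80/61 6 -4 E
1 160/53 160/49 -4560/2597 160/49 7 -4 N
2 40/29 2 -38/29 2 7 -3 W
3 32/29 160/153 -2192/4437 160/153 6 -3 S
4 80/41 80/61 -840/2501 80/61 6 -4 E
final 7 -4 N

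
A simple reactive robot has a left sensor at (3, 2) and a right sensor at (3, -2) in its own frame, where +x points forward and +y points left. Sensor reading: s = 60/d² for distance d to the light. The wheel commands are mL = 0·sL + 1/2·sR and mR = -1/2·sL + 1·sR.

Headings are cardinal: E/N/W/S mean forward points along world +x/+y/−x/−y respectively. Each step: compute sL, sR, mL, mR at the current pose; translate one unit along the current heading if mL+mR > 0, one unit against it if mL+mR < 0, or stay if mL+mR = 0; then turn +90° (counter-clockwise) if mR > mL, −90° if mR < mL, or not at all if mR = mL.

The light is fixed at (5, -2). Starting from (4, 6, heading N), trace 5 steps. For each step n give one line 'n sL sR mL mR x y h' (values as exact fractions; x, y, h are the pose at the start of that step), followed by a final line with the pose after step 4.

0 6/13 30/61 15/61 207/793 4 6 N
1 12/13 60/137 30/137 -42/1781 4 7 W
2 3/8 5/12 5/24 11/48 3 7 N
3 60/89 60/169 30/169 270/15041 3 8 W
4 30/97 6/17 3/17 327/1649 2 8 N
final 2 9 W

n=0: pose=(4,6,N); sL=6/13, sR=30/61; mL=15/61, mR=207/793; mL+mR=402/793 → advance +1; mR−mL=12/793 → turn +1·90°
n=1: pose=(4,7,W); sL=12/13, sR=60/137; mL=30/137, mR=-42/1781; mL+mR=348/1781 → advance +1; mR−mL=-432/1781 → turn -1·90°
n=2: pose=(3,7,N); sL=3/8, sR=5/12; mL=5/24, mR=11/48; mL+mR=7/16 → advance +1; mR−mL=1/48 → turn +1·90°
n=3: pose=(3,8,W); sL=60/89, sR=60/169; mL=30/169, mR=270/15041; mL+mR=2940/15041 → advance +1; mR−mL=-2400/15041 → turn -1·90°
n=4: pose=(2,8,N); sL=30/97, sR=6/17; mL=3/17, mR=327/1649; mL+mR=618/1649 → advance +1; mR−mL=36/1649 → turn +1·90°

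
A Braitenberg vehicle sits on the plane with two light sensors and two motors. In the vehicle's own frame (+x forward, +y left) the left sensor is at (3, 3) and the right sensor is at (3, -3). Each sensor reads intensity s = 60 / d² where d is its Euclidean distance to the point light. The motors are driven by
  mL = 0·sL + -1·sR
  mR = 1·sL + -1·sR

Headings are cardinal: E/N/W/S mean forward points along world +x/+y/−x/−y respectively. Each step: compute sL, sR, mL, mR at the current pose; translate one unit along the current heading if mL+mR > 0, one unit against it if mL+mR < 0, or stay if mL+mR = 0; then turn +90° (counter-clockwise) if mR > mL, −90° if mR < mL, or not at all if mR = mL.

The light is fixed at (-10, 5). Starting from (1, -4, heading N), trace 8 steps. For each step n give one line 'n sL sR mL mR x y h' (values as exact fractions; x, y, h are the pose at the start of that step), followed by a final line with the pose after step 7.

0 3/5 15/58 -15/58 99/290 1 -4 N
1 12/37 60/89 -60/89 -1152/3293 1 -3 W
2 30/173 30/101 -30/101 -2160/17473 2 -3 S
3 60/241 12/65 -12/65 1008/15665 2 -2 E
4 3/4 15/53 -15/53 99/212 1 -2 N
5 12/29 60/73 -60/73 -864/2117 1 -1 W
6 10/51 10/27 -10/27 -80/459 2 -1 S
7 60/229 60/289 -60/289 3600/66181 2 0 E
final 1 0 N

n=0: pose=(1,-4,N); sL=3/5, sR=15/58; mL=-15/58, mR=99/290; mL+mR=12/145 → advance +1; mR−mL=3/5 → turn +1·90°
n=1: pose=(1,-3,W); sL=12/37, sR=60/89; mL=-60/89, mR=-1152/3293; mL+mR=-3372/3293 → advance -1; mR−mL=12/37 → turn +1·90°
n=2: pose=(2,-3,S); sL=30/173, sR=30/101; mL=-30/101, mR=-2160/17473; mL+mR=-7350/17473 → advance -1; mR−mL=30/173 → turn +1·90°
n=3: pose=(2,-2,E); sL=60/241, sR=12/65; mL=-12/65, mR=1008/15665; mL+mR=-1884/15665 → advance -1; mR−mL=60/241 → turn +1·90°
n=4: pose=(1,-2,N); sL=3/4, sR=15/53; mL=-15/53, mR=99/212; mL+mR=39/212 → advance +1; mR−mL=3/4 → turn +1·90°
n=5: pose=(1,-1,W); sL=12/29, sR=60/73; mL=-60/73, mR=-864/2117; mL+mR=-2604/2117 → advance -1; mR−mL=12/29 → turn +1·90°
n=6: pose=(2,-1,S); sL=10/51, sR=10/27; mL=-10/27, mR=-80/459; mL+mR=-250/459 → advance -1; mR−mL=10/51 → turn +1·90°
n=7: pose=(2,0,E); sL=60/229, sR=60/289; mL=-60/289, mR=3600/66181; mL+mR=-10140/66181 → advance -1; mR−mL=60/229 → turn +1·90°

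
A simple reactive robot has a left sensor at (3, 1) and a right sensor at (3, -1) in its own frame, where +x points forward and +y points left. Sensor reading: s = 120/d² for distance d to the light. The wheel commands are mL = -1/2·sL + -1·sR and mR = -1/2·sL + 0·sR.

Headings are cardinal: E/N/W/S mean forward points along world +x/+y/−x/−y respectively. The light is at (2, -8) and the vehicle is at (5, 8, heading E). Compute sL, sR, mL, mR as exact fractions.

left sensor world pos  = (8, 9); dL² = 325
right sensor world pos = (8, 7); dR² = 261
sL = 120/325 = 24/65
sR = 120/261 = 40/87
mL = -1/2·sL + -1·sR = -3644/5655
mR = -1/2·sL + 0·sR = -12/65

24/65 40/87 -3644/5655 -12/65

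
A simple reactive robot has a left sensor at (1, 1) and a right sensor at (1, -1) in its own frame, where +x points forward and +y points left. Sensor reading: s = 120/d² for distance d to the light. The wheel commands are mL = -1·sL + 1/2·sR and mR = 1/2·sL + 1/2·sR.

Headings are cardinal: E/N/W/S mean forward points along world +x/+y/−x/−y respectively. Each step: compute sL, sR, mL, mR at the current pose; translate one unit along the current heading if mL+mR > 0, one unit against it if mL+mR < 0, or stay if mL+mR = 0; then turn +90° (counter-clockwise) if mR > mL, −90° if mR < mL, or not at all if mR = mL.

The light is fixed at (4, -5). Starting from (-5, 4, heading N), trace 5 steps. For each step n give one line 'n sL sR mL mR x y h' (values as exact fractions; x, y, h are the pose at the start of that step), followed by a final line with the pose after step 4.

n=0: pose=(-5,4,N); sL=3/5, sR=30/41; mL=-48/205, mR=273/410; mL+mR=177/410 → advance +1; mR−mL=9/10 → turn +1·90°
n=1: pose=(-5,5,W); sL=120/181, sR=120/221; mL=-15660/40001, mR=24120/40001; mL+mR=8460/40001 → advance +1; mR−mL=180/181 → turn +1·90°
n=2: pose=(-6,5,S); sL=20/27, sR=60/101; mL=-1210/2727, mR=1820/2727; mL+mR=610/2727 → advance +1; mR−mL=10/9 → turn +1·90°
n=3: pose=(-6,4,E); sL=120/181, sR=24/29; mL=-1308/5249, mR=3912/5249; mL+mR=2604/5249 → advance +1; mR−mL=180/181 → turn +1·90°
n=4: pose=(-5,4,N); sL=3/5, sR=30/41; mL=-48/205, mR=273/410; mL+mR=177/410 → advance +1; mR−mL=9/10 → turn +1·90°

0 3/5 30/41 -48/205 273/410 -5 4 N
1 120/181 120/221 -15660/40001 24120/40001 -5 5 W
2 20/27 60/101 -1210/2727 1820/2727 -6 5 S
3 120/181 24/29 -1308/5249 3912/5249 -6 4 E
4 3/5 30/41 -48/205 273/410 -5 4 N
final -5 5 W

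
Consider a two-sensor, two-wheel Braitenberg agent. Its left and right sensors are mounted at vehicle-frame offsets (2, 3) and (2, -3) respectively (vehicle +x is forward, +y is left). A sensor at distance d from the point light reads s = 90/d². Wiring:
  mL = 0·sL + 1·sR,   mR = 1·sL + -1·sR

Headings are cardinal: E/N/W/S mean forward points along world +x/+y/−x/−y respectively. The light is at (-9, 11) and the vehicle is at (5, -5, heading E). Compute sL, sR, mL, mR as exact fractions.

left sensor world pos  = (7, -2); dL² = 425
right sensor world pos = (7, -8); dR² = 617
sL = 90/425 = 18/85
sR = 90/617 = 90/617
mL = 0·sL + 1·sR = 90/617
mR = 1·sL + -1·sR = 3456/52445

18/85 90/617 90/617 3456/52445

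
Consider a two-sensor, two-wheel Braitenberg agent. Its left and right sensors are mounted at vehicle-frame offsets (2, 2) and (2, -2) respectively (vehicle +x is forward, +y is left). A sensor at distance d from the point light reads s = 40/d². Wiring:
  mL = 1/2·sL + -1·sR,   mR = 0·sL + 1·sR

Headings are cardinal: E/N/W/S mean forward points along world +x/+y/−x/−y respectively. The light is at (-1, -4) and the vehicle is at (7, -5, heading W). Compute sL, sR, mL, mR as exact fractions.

8/9 40/37 -212/333 40/37

left sensor world pos  = (5, -7); dL² = 45
right sensor world pos = (5, -3); dR² = 37
sL = 40/45 = 8/9
sR = 40/37 = 40/37
mL = 1/2·sL + -1·sR = -212/333
mR = 0·sL + 1·sR = 40/37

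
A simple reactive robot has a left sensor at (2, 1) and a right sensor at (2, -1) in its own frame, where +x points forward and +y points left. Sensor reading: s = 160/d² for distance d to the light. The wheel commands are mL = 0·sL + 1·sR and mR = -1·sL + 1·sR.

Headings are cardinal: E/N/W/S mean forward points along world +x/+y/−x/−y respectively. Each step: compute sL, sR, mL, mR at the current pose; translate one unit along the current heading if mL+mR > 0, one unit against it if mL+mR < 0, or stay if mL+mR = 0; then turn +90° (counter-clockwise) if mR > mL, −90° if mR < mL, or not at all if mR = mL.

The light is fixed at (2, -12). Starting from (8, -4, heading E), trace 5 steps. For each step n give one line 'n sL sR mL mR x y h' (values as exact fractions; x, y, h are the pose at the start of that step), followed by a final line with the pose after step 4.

0 32/29 160/113 160/113 1024/3277 8 -4 E
1 8/5 20/9 20/9 28/45 9 -4 S
2 160/61 160/89 160/89 -4480/5429 9 -5 W
3 80/53 16/13 16/13 -192/689 8 -5 N
4 32/29 160/113 160/113 1024/3277 8 -4 E
final 9 -4 S

n=0: pose=(8,-4,E); sL=32/29, sR=160/113; mL=160/113, mR=1024/3277; mL+mR=5664/3277 → advance +1; mR−mL=-32/29 → turn -1·90°
n=1: pose=(9,-4,S); sL=8/5, sR=20/9; mL=20/9, mR=28/45; mL+mR=128/45 → advance +1; mR−mL=-8/5 → turn -1·90°
n=2: pose=(9,-5,W); sL=160/61, sR=160/89; mL=160/89, mR=-4480/5429; mL+mR=5280/5429 → advance +1; mR−mL=-160/61 → turn -1·90°
n=3: pose=(8,-5,N); sL=80/53, sR=16/13; mL=16/13, mR=-192/689; mL+mR=656/689 → advance +1; mR−mL=-80/53 → turn -1·90°
n=4: pose=(8,-4,E); sL=32/29, sR=160/113; mL=160/113, mR=1024/3277; mL+mR=5664/3277 → advance +1; mR−mL=-32/29 → turn -1·90°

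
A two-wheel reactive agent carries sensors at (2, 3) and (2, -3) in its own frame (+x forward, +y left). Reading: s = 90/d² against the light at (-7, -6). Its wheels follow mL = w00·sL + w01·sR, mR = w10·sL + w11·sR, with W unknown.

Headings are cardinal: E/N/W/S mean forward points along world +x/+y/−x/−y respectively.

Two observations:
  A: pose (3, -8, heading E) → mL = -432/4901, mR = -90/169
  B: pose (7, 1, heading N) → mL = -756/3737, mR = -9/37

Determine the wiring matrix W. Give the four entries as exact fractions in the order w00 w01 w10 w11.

-1 1 0 -1

obs A: pose=(3,-8,E) → sL=18/29, sR=90/169, mL=-432/4901, mR=-90/169
obs B: pose=(7,1,N) → sL=45/101, sR=9/37, mL=-756/3737, mR=-9/37
sensor matrix S = [[18/29, 90/169], [45/101, 9/37]]; det S = -1580472/18315037
solve [mL_A; mL_B] = S·[w00; w01] and [mR_A; mR_B] = S·[w10; w11]:
  w00 = -1, w01 = 1, w10 = 0, w11 = -1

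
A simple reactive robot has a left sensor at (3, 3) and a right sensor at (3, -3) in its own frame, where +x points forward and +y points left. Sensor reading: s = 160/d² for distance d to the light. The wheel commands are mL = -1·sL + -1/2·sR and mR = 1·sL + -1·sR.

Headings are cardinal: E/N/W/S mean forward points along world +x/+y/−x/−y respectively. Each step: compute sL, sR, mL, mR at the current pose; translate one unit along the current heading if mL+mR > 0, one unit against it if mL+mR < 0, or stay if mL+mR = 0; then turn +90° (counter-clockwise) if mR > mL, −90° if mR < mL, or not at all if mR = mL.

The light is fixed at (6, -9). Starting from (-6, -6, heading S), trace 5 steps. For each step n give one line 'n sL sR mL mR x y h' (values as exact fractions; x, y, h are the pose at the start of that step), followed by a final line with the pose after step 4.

n=0: pose=(-6,-6,S); sL=160/81, sR=32/45; mL=-944/405, mR=512/405; mL+mR=-16/15 → advance -1; mR−mL=1456/405 → turn +1·90°
n=1: pose=(-6,-5,E); sL=16/13, sR=80/41; mL=-1176/533, mR=-384/533; mL+mR=-120/41 → advance -1; mR−mL=792/533 → turn +1·90°
n=2: pose=(-7,-5,N); sL=32/61, sR=160/149; mL=-9648/9089, mR=-4992/9089; mL+mR=-240/149 → advance -1; mR−mL=4656/9089 → turn +1·90°
n=3: pose=(-7,-6,W); sL=5/8, sR=40/73; mL=-525/584, mR=45/584; mL+mR=-60/73 → advance -1; mR−mL=285/292 → turn +1·90°
n=4: pose=(-6,-6,S); sL=160/81, sR=32/45; mL=-944/405, mR=512/405; mL+mR=-16/15 → advance -1; mR−mL=1456/405 → turn +1·90°

0 160/81 32/45 -944/405 512/405 -6 -6 S
1 16/13 80/41 -1176/533 -384/533 -6 -5 E
2 32/61 160/149 -9648/9089 -4992/9089 -7 -5 N
3 5/8 40/73 -525/584 45/584 -7 -6 W
4 160/81 32/45 -944/405 512/405 -6 -6 S
final -6 -5 E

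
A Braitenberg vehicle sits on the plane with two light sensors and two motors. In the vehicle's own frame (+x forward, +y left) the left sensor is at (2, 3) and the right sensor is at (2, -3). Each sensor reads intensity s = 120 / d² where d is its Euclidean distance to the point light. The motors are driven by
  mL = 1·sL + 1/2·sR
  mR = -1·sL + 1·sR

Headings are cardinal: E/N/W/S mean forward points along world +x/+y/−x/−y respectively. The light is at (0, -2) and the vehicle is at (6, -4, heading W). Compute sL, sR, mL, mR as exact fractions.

left sensor world pos  = (4, -7); dL² = 41
right sensor world pos = (4, -1); dR² = 17
sL = 120/41 = 120/41
sR = 120/17 = 120/17
mL = 1·sL + 1/2·sR = 4500/697
mR = -1·sL + 1·sR = 2880/697

120/41 120/17 4500/697 2880/697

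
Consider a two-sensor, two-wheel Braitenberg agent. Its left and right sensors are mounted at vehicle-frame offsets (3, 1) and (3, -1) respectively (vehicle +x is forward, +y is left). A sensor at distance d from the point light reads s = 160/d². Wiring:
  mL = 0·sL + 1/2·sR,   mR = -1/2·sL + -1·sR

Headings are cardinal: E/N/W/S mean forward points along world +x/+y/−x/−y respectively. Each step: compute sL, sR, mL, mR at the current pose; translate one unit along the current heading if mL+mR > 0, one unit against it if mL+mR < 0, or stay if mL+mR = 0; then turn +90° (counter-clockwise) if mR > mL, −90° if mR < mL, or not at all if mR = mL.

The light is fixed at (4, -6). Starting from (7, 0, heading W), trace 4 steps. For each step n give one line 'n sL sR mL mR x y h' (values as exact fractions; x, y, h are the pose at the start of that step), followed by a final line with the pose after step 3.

0 32/5 160/49 80/49 -1584/245 7 0 W
1 16/9 80/53 40/53 -1144/477 8 0 N
2 32/17 32/13 16/13 -752/221 8 -1 E
3 8 20 10 -24 7 -1 S
final 7 0 W

n=0: pose=(7,0,W); sL=32/5, sR=160/49; mL=80/49, mR=-1584/245; mL+mR=-1184/245 → advance -1; mR−mL=-1984/245 → turn -1·90°
n=1: pose=(8,0,N); sL=16/9, sR=80/53; mL=40/53, mR=-1144/477; mL+mR=-784/477 → advance -1; mR−mL=-1504/477 → turn -1·90°
n=2: pose=(8,-1,E); sL=32/17, sR=32/13; mL=16/13, mR=-752/221; mL+mR=-480/221 → advance -1; mR−mL=-1024/221 → turn -1·90°
n=3: pose=(7,-1,S); sL=8, sR=20; mL=10, mR=-24; mL+mR=-14 → advance -1; mR−mL=-34 → turn -1·90°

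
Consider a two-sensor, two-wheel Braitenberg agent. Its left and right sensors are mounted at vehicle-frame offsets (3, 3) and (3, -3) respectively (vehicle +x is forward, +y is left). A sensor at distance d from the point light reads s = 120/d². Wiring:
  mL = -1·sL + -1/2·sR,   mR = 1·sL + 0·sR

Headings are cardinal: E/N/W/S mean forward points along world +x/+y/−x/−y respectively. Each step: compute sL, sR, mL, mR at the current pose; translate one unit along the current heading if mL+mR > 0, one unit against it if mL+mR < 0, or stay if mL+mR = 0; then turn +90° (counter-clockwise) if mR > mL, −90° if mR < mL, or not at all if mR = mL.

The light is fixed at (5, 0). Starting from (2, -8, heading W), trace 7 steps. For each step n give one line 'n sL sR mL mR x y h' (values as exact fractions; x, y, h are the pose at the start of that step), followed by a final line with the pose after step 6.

n=0: pose=(2,-8,W); sL=120/157, sR=120/61; mL=-16740/9577, mR=120/157; mL+mR=-60/61 → advance -1; mR−mL=24060/9577 → turn +1·90°
n=1: pose=(3,-8,S); sL=60/61, sR=60/73; mL=-6210/4453, mR=60/61; mL+mR=-30/73 → advance -1; mR−mL=10590/4453 → turn +1·90°
n=2: pose=(3,-7,E); sL=120/17, sR=120/101; mL=-13140/1717, mR=120/17; mL+mR=-60/101 → advance -1; mR−mL=25260/1717 → turn +1·90°
n=3: pose=(2,-7,N); sL=30/13, sR=15/2; mL=-315/52, mR=30/13; mL+mR=-15/4 → advance -1; mR−mL=435/52 → turn +1·90°
n=4: pose=(2,-8,W); sL=120/157, sR=120/61; mL=-16740/9577, mR=120/157; mL+mR=-60/61 → advance -1; mR−mL=24060/9577 → turn +1·90°
n=5: pose=(3,-8,S); sL=60/61, sR=60/73; mL=-6210/4453, mR=60/61; mL+mR=-30/73 → advance -1; mR−mL=10590/4453 → turn +1·90°
n=6: pose=(3,-7,E); sL=120/17, sR=120/101; mL=-13140/1717, mR=120/17; mL+mR=-60/101 → advance -1; mR−mL=25260/1717 → turn +1·90°

0 120/157 120/61 -16740/9577 120/157 2 -8 W
1 60/61 60/73 -6210/4453 60/61 3 -8 S
2 120/17 120/101 -13140/1717 120/17 3 -7 E
3 30/13 15/2 -315/52 30/13 2 -7 N
4 120/157 120/61 -16740/9577 120/157 2 -8 W
5 60/61 60/73 -6210/4453 60/61 3 -8 S
6 120/17 120/101 -13140/1717 120/17 3 -7 E
final 2 -7 N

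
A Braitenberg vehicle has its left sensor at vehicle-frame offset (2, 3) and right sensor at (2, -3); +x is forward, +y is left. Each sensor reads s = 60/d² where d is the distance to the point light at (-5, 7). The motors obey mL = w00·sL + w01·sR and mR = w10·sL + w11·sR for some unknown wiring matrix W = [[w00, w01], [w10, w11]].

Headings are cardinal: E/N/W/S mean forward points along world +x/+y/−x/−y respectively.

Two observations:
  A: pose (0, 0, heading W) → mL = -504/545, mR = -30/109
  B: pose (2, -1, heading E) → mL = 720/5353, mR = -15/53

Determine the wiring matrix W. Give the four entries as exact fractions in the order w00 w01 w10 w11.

obs A: pose=(0,0,W) → sL=60/109, sR=12/5, mL=-504/545, mR=-30/109
obs B: pose=(2,-1,E) → sL=30/53, sR=30/101, mL=720/5353, mR=-15/53
sensor matrix S = [[60/109, 12/5], [30/53, 30/101]]; det S = -697248/583477
solve [mL_A; mL_B] = S·[w00; w01] and [mR_A; mR_B] = S·[w10; w11]:
  w00 = 1/2, w01 = -1/2, w10 = -1/2, w11 = 0

1/2 -1/2 -1/2 0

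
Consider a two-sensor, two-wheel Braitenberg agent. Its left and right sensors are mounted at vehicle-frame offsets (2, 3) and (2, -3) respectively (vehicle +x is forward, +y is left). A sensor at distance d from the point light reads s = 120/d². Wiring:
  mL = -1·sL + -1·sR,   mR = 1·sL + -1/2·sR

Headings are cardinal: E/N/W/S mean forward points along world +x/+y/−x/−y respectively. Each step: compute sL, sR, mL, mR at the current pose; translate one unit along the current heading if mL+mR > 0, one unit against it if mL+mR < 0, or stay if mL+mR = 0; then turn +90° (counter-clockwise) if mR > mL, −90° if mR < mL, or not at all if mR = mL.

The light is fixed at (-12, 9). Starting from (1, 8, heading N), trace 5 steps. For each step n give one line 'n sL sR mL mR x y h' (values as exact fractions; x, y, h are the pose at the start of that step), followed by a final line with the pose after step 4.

0 120/101 120/257 -42960/25957 24780/25957 1 8 N
1 60/73 60/61 -8040/4453 1470/4453 1 7 W
2 24/61 120/137 -10608/8357 -372/8357 2 7 S
3 6/13 15/34 -399/442 213/884 2 8 E
4 120/101 120/257 -42960/25957 24780/25957 1 8 N
final 1 7 W

n=0: pose=(1,8,N); sL=120/101, sR=120/257; mL=-42960/25957, mR=24780/25957; mL+mR=-180/257 → advance -1; mR−mL=67740/25957 → turn +1·90°
n=1: pose=(1,7,W); sL=60/73, sR=60/61; mL=-8040/4453, mR=1470/4453; mL+mR=-90/61 → advance -1; mR−mL=9510/4453 → turn +1·90°
n=2: pose=(2,7,S); sL=24/61, sR=120/137; mL=-10608/8357, mR=-372/8357; mL+mR=-180/137 → advance -1; mR−mL=10236/8357 → turn +1·90°
n=3: pose=(2,8,E); sL=6/13, sR=15/34; mL=-399/442, mR=213/884; mL+mR=-45/68 → advance -1; mR−mL=1011/884 → turn +1·90°
n=4: pose=(1,8,N); sL=120/101, sR=120/257; mL=-42960/25957, mR=24780/25957; mL+mR=-180/257 → advance -1; mR−mL=67740/25957 → turn +1·90°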